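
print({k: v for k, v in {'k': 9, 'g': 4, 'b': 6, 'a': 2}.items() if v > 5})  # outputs {'k': 9, 'b': 6}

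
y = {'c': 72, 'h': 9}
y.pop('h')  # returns 9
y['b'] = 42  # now {'c': 72, 'b': 42}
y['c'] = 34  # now {'c': 34, 'b': 42}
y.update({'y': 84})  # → {'c': 34, 'b': 42, 'y': 84}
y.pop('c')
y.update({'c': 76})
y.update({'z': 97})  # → {'b': 42, 'y': 84, 'c': 76, 'z': 97}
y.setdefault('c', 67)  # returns 76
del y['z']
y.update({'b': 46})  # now {'b': 46, 'y': 84, 'c': 76}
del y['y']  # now {'b': 46, 'c': 76}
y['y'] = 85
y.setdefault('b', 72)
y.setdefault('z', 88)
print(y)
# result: {'b': 46, 'c': 76, 'y': 85, 'z': 88}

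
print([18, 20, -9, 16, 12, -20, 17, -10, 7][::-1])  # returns [7, -10, 17, -20, 12, 16, -9, 20, 18]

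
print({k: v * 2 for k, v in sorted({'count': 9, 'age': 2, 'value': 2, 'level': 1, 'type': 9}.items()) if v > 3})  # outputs {'count': 18, 'type': 18}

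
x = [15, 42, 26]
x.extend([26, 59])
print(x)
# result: [15, 42, 26, 26, 59]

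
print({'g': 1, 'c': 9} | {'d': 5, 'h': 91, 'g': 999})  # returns {'g': 999, 'c': 9, 'd': 5, 'h': 91}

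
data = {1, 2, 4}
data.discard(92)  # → {1, 2, 4}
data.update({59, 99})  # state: {1, 2, 4, 59, 99}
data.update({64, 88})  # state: {1, 2, 4, 59, 64, 88, 99}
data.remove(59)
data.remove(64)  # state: {1, 2, 4, 88, 99}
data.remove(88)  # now {1, 2, 4, 99}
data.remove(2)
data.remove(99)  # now {1, 4}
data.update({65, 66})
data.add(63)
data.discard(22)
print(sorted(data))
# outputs [1, 4, 63, 65, 66]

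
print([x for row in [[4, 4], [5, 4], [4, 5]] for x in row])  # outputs [4, 4, 5, 4, 4, 5]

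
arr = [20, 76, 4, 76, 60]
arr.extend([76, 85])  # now [20, 76, 4, 76, 60, 76, 85]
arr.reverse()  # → [85, 76, 60, 76, 4, 76, 20]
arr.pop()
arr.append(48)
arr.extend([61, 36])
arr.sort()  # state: [4, 36, 48, 60, 61, 76, 76, 76, 85]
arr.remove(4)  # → [36, 48, 60, 61, 76, 76, 76, 85]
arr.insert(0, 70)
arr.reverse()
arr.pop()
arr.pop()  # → 36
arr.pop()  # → 48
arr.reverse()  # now [60, 61, 76, 76, 76, 85]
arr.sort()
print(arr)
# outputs [60, 61, 76, 76, 76, 85]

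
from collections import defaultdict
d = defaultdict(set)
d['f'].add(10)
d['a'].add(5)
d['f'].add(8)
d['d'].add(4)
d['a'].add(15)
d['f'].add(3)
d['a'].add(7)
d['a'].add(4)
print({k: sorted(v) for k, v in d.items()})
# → {'f': [3, 8, 10], 'a': [4, 5, 7, 15], 'd': [4]}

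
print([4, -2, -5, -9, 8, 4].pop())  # 4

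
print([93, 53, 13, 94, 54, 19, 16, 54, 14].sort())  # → None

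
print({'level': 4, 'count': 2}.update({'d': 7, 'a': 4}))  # None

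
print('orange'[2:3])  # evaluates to a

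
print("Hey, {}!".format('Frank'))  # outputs Hey, Frank!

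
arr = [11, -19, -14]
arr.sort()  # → [-19, -14, 11]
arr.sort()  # [-19, -14, 11]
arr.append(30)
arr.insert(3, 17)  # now [-19, -14, 11, 17, 30]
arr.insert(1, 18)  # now [-19, 18, -14, 11, 17, 30]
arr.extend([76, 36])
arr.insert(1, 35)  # [-19, 35, 18, -14, 11, 17, 30, 76, 36]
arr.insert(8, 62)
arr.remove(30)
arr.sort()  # [-19, -14, 11, 17, 18, 35, 36, 62, 76]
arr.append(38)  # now [-19, -14, 11, 17, 18, 35, 36, 62, 76, 38]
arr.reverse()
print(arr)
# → [38, 76, 62, 36, 35, 18, 17, 11, -14, -19]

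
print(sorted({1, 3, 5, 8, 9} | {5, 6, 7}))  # [1, 3, 5, 6, 7, 8, 9]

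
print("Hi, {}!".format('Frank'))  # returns Hi, Frank!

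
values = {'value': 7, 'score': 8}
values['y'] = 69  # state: {'value': 7, 'score': 8, 'y': 69}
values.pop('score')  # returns 8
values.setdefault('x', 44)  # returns 44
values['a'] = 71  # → {'value': 7, 'y': 69, 'x': 44, 'a': 71}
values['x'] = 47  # {'value': 7, 'y': 69, 'x': 47, 'a': 71}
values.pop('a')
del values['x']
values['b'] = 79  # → {'value': 7, 'y': 69, 'b': 79}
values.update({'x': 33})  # {'value': 7, 'y': 69, 'b': 79, 'x': 33}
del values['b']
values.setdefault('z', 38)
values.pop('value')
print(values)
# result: {'y': 69, 'x': 33, 'z': 38}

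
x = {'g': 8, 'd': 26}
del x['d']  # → {'g': 8}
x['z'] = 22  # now {'g': 8, 'z': 22}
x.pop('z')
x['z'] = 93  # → {'g': 8, 'z': 93}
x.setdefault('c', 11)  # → 11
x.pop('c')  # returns 11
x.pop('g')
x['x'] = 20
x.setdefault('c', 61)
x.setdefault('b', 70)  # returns 70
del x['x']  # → {'z': 93, 'c': 61, 'b': 70}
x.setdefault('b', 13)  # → 70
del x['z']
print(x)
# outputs {'c': 61, 'b': 70}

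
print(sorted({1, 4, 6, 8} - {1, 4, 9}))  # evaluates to [6, 8]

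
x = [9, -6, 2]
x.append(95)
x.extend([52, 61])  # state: [9, -6, 2, 95, 52, 61]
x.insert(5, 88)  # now [9, -6, 2, 95, 52, 88, 61]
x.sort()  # [-6, 2, 9, 52, 61, 88, 95]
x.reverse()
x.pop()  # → -6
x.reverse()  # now [2, 9, 52, 61, 88, 95]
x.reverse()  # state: [95, 88, 61, 52, 9, 2]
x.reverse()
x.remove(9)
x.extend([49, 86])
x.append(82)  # [2, 52, 61, 88, 95, 49, 86, 82]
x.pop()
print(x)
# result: [2, 52, 61, 88, 95, 49, 86]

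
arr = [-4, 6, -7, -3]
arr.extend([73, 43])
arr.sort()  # [-7, -4, -3, 6, 43, 73]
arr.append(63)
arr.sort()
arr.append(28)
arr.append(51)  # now [-7, -4, -3, 6, 43, 63, 73, 28, 51]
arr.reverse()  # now [51, 28, 73, 63, 43, 6, -3, -4, -7]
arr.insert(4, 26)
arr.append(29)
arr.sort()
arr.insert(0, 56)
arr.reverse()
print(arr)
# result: [73, 63, 51, 43, 29, 28, 26, 6, -3, -4, -7, 56]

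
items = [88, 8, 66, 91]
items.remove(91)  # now [88, 8, 66]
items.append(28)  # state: [88, 8, 66, 28]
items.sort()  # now [8, 28, 66, 88]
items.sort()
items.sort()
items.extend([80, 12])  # [8, 28, 66, 88, 80, 12]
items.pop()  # 12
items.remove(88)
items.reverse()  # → [80, 66, 28, 8]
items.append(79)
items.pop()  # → 79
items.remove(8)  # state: [80, 66, 28]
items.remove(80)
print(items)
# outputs [66, 28]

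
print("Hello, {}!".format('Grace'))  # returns Hello, Grace!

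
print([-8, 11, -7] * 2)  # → [-8, 11, -7, -8, 11, -7]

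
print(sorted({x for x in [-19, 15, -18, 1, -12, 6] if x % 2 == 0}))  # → [-18, -12, 6]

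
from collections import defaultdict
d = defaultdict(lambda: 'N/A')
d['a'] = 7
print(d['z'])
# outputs N/A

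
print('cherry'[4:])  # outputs ry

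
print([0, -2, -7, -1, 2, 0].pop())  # 0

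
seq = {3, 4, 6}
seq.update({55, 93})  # {3, 4, 6, 55, 93}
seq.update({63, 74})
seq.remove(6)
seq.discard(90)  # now {3, 4, 55, 63, 74, 93}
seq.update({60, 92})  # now {3, 4, 55, 60, 63, 74, 92, 93}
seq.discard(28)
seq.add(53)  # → {3, 4, 53, 55, 60, 63, 74, 92, 93}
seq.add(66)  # {3, 4, 53, 55, 60, 63, 66, 74, 92, 93}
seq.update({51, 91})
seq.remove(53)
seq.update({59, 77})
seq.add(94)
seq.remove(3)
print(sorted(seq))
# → [4, 51, 55, 59, 60, 63, 66, 74, 77, 91, 92, 93, 94]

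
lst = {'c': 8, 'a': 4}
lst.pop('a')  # 4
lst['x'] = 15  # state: {'c': 8, 'x': 15}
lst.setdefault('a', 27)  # 27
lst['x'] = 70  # {'c': 8, 'x': 70, 'a': 27}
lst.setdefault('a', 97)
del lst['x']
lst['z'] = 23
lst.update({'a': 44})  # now {'c': 8, 'a': 44, 'z': 23}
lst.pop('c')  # 8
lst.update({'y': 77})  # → {'a': 44, 'z': 23, 'y': 77}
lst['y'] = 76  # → {'a': 44, 'z': 23, 'y': 76}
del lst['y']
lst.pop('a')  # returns 44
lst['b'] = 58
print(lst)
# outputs {'z': 23, 'b': 58}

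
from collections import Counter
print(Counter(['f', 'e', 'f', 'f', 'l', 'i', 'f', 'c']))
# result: Counter({'f': 4, 'e': 1, 'l': 1, 'i': 1, 'c': 1})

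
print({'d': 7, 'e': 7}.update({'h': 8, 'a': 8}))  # None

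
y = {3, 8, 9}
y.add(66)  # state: {3, 8, 9, 66}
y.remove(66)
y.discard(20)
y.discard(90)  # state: {3, 8, 9}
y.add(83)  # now {3, 8, 9, 83}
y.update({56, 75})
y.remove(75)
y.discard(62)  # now {3, 8, 9, 56, 83}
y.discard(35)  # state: {3, 8, 9, 56, 83}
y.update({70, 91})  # {3, 8, 9, 56, 70, 83, 91}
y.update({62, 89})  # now {3, 8, 9, 56, 62, 70, 83, 89, 91}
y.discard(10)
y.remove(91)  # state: {3, 8, 9, 56, 62, 70, 83, 89}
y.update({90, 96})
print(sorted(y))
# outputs [3, 8, 9, 56, 62, 70, 83, 89, 90, 96]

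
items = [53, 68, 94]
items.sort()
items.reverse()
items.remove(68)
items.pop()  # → 53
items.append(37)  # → [94, 37]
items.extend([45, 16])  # [94, 37, 45, 16]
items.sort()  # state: [16, 37, 45, 94]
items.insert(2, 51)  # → [16, 37, 51, 45, 94]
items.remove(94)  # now [16, 37, 51, 45]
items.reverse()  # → [45, 51, 37, 16]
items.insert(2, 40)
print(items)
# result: [45, 51, 40, 37, 16]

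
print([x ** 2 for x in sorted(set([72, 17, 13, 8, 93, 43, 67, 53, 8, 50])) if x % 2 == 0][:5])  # [64, 2500, 5184]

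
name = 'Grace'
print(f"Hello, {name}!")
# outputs Hello, Grace!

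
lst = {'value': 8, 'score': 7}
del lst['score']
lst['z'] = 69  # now {'value': 8, 'z': 69}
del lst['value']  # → {'z': 69}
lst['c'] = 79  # {'z': 69, 'c': 79}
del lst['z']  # {'c': 79}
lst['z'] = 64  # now {'c': 79, 'z': 64}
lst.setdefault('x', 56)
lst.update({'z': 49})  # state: {'c': 79, 'z': 49, 'x': 56}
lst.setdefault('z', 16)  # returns 49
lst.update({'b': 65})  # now {'c': 79, 'z': 49, 'x': 56, 'b': 65}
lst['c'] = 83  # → {'c': 83, 'z': 49, 'x': 56, 'b': 65}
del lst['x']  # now {'c': 83, 'z': 49, 'b': 65}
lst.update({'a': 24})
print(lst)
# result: {'c': 83, 'z': 49, 'b': 65, 'a': 24}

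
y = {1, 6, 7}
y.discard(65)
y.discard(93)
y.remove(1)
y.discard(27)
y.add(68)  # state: {6, 7, 68}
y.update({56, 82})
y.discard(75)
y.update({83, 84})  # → {6, 7, 56, 68, 82, 83, 84}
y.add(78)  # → {6, 7, 56, 68, 78, 82, 83, 84}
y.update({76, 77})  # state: {6, 7, 56, 68, 76, 77, 78, 82, 83, 84}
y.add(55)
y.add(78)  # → {6, 7, 55, 56, 68, 76, 77, 78, 82, 83, 84}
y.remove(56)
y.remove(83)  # {6, 7, 55, 68, 76, 77, 78, 82, 84}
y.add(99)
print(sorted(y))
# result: [6, 7, 55, 68, 76, 77, 78, 82, 84, 99]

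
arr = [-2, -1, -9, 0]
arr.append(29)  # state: [-2, -1, -9, 0, 29]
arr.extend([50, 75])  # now [-2, -1, -9, 0, 29, 50, 75]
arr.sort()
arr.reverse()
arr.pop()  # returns -9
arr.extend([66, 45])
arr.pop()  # 45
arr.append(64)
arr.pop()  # 64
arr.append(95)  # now [75, 50, 29, 0, -1, -2, 66, 95]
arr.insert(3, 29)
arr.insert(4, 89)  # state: [75, 50, 29, 29, 89, 0, -1, -2, 66, 95]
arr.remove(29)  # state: [75, 50, 29, 89, 0, -1, -2, 66, 95]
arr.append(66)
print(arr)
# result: [75, 50, 29, 89, 0, -1, -2, 66, 95, 66]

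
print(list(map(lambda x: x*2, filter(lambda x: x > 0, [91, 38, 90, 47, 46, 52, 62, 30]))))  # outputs [182, 76, 180, 94, 92, 104, 124, 60]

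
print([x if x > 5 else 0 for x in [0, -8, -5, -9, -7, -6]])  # [0, 0, 0, 0, 0, 0]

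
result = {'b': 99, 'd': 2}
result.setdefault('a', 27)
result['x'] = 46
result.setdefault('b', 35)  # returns 99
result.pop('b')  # 99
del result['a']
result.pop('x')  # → 46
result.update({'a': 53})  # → {'d': 2, 'a': 53}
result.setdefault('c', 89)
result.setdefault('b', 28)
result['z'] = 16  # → {'d': 2, 'a': 53, 'c': 89, 'b': 28, 'z': 16}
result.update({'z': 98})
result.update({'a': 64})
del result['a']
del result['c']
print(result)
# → {'d': 2, 'b': 28, 'z': 98}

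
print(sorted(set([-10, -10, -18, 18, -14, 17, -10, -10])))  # [-18, -14, -10, 17, 18]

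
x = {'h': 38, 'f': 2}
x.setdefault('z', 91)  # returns 91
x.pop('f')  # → 2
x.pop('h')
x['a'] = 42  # {'z': 91, 'a': 42}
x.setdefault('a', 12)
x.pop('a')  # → 42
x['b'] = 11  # {'z': 91, 'b': 11}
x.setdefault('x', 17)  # 17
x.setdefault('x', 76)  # 17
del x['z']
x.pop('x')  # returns 17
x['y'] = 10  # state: {'b': 11, 'y': 10}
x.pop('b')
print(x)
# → {'y': 10}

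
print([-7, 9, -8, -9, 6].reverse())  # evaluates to None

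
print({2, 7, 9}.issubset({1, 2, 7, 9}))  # True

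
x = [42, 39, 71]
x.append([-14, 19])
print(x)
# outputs [42, 39, 71, [-14, 19]]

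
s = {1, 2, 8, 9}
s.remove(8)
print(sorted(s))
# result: [1, 2, 9]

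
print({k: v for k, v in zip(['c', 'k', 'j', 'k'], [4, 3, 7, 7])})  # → {'c': 4, 'k': 7, 'j': 7}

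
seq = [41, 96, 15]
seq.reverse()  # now [15, 96, 41]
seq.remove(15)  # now [96, 41]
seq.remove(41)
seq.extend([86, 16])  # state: [96, 86, 16]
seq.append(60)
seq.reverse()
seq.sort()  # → [16, 60, 86, 96]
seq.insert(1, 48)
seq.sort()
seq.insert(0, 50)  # [50, 16, 48, 60, 86, 96]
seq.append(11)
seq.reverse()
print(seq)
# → [11, 96, 86, 60, 48, 16, 50]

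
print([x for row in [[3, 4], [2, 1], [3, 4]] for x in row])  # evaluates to [3, 4, 2, 1, 3, 4]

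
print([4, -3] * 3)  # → [4, -3, 4, -3, 4, -3]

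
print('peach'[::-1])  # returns hcaep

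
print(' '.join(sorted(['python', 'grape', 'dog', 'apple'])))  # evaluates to apple dog grape python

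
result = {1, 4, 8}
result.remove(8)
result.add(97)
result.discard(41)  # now {1, 4, 97}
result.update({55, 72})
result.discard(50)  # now {1, 4, 55, 72, 97}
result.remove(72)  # {1, 4, 55, 97}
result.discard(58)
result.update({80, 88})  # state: {1, 4, 55, 80, 88, 97}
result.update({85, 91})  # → {1, 4, 55, 80, 85, 88, 91, 97}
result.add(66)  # {1, 4, 55, 66, 80, 85, 88, 91, 97}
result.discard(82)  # {1, 4, 55, 66, 80, 85, 88, 91, 97}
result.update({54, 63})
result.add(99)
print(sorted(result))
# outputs [1, 4, 54, 55, 63, 66, 80, 85, 88, 91, 97, 99]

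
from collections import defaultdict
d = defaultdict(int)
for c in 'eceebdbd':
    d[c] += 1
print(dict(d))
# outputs {'e': 3, 'c': 1, 'b': 2, 'd': 2}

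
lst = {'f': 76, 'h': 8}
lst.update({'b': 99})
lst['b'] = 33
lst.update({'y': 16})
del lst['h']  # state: {'f': 76, 'b': 33, 'y': 16}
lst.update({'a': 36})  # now {'f': 76, 'b': 33, 'y': 16, 'a': 36}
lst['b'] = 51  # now {'f': 76, 'b': 51, 'y': 16, 'a': 36}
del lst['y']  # {'f': 76, 'b': 51, 'a': 36}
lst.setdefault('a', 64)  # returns 36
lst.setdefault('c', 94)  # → 94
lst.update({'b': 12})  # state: {'f': 76, 'b': 12, 'a': 36, 'c': 94}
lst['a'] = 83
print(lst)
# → {'f': 76, 'b': 12, 'a': 83, 'c': 94}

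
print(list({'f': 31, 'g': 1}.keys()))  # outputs ['f', 'g']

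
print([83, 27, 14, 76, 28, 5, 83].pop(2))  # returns 14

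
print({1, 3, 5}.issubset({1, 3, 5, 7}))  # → True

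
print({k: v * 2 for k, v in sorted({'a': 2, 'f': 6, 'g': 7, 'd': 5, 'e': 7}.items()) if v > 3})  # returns {'d': 10, 'e': 14, 'f': 12, 'g': 14}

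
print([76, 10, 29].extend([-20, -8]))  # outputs None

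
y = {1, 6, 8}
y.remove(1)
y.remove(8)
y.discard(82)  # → {6}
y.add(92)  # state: {6, 92}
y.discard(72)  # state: {6, 92}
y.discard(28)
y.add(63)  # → {6, 63, 92}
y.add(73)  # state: {6, 63, 73, 92}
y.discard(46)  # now {6, 63, 73, 92}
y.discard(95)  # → {6, 63, 73, 92}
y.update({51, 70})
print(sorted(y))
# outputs [6, 51, 63, 70, 73, 92]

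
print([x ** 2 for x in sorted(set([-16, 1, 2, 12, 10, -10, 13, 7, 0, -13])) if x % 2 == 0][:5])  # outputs [256, 100, 0, 4, 100]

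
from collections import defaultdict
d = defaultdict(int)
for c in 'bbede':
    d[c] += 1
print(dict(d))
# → {'b': 2, 'e': 2, 'd': 1}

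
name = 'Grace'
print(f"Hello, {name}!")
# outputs Hello, Grace!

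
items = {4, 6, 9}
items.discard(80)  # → {4, 6, 9}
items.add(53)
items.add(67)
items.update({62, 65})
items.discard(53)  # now {4, 6, 9, 62, 65, 67}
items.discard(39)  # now {4, 6, 9, 62, 65, 67}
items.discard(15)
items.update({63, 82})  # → {4, 6, 9, 62, 63, 65, 67, 82}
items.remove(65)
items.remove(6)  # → {4, 9, 62, 63, 67, 82}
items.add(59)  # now {4, 9, 59, 62, 63, 67, 82}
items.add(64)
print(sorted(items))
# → [4, 9, 59, 62, 63, 64, 67, 82]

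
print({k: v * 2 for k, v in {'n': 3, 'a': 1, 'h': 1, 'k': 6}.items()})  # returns {'n': 6, 'a': 2, 'h': 2, 'k': 12}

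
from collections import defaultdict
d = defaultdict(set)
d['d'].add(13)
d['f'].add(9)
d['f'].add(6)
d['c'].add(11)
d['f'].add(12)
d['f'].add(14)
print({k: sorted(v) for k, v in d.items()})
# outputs {'d': [13], 'f': [6, 9, 12, 14], 'c': [11]}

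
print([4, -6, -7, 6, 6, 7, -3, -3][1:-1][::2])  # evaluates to [-6, 6, 7]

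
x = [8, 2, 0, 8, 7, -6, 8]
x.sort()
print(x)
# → [-6, 0, 2, 7, 8, 8, 8]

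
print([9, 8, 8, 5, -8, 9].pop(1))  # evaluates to 8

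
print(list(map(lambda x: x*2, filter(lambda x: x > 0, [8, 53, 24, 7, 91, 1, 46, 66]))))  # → [16, 106, 48, 14, 182, 2, 92, 132]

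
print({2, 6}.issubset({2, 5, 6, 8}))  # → True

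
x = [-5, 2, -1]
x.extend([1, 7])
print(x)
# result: [-5, 2, -1, 1, 7]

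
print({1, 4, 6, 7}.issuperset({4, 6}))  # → True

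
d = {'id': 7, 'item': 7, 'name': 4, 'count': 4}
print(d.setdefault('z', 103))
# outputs 103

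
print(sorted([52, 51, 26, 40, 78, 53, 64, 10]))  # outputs [10, 26, 40, 51, 52, 53, 64, 78]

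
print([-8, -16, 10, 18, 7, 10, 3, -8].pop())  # -8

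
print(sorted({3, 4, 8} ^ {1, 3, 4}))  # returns [1, 8]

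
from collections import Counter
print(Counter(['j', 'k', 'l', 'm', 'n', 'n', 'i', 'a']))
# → Counter({'n': 2, 'j': 1, 'k': 1, 'l': 1, 'm': 1, 'i': 1, 'a': 1})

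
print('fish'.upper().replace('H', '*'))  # FIS*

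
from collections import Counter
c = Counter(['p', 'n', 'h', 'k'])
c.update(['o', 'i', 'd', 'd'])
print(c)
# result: Counter({'d': 2, 'p': 1, 'n': 1, 'h': 1, 'k': 1, 'o': 1, 'i': 1})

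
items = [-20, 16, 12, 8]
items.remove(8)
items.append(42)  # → [-20, 16, 12, 42]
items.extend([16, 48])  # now [-20, 16, 12, 42, 16, 48]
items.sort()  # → [-20, 12, 16, 16, 42, 48]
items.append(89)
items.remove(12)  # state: [-20, 16, 16, 42, 48, 89]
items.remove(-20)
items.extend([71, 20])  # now [16, 16, 42, 48, 89, 71, 20]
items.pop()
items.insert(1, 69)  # [16, 69, 16, 42, 48, 89, 71]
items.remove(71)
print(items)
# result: [16, 69, 16, 42, 48, 89]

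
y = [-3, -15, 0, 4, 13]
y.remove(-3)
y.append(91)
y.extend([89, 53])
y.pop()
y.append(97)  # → [-15, 0, 4, 13, 91, 89, 97]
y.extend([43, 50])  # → [-15, 0, 4, 13, 91, 89, 97, 43, 50]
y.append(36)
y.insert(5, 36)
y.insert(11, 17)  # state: [-15, 0, 4, 13, 91, 36, 89, 97, 43, 50, 36, 17]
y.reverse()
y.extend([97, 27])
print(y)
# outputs [17, 36, 50, 43, 97, 89, 36, 91, 13, 4, 0, -15, 97, 27]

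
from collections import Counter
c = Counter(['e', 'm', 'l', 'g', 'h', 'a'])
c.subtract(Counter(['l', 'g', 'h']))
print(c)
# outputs Counter({'e': 1, 'm': 1, 'a': 1, 'l': 0, 'g': 0, 'h': 0})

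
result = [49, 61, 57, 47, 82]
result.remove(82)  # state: [49, 61, 57, 47]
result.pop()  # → 47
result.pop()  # 57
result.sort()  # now [49, 61]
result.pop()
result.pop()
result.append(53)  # [53]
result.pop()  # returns 53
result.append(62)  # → [62]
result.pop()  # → 62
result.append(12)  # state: [12]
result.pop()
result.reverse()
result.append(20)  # [20]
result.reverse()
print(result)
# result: [20]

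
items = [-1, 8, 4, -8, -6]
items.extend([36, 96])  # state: [-1, 8, 4, -8, -6, 36, 96]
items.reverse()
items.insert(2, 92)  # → [96, 36, 92, -6, -8, 4, 8, -1]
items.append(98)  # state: [96, 36, 92, -6, -8, 4, 8, -1, 98]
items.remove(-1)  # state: [96, 36, 92, -6, -8, 4, 8, 98]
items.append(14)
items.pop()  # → 14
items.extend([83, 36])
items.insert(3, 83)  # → [96, 36, 92, 83, -6, -8, 4, 8, 98, 83, 36]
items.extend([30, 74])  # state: [96, 36, 92, 83, -6, -8, 4, 8, 98, 83, 36, 30, 74]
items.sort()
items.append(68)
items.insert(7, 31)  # [-8, -6, 4, 8, 30, 36, 36, 31, 74, 83, 83, 92, 96, 98, 68]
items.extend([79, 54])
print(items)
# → [-8, -6, 4, 8, 30, 36, 36, 31, 74, 83, 83, 92, 96, 98, 68, 79, 54]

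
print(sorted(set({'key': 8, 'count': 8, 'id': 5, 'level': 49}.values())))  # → [5, 8, 49]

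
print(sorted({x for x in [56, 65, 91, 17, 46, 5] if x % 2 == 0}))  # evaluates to [46, 56]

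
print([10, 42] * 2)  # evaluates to [10, 42, 10, 42]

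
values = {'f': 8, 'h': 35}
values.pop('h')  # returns 35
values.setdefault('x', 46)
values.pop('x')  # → 46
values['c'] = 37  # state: {'f': 8, 'c': 37}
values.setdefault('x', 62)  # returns 62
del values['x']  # {'f': 8, 'c': 37}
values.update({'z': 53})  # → {'f': 8, 'c': 37, 'z': 53}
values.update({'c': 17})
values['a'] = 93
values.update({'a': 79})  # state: {'f': 8, 'c': 17, 'z': 53, 'a': 79}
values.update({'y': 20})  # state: {'f': 8, 'c': 17, 'z': 53, 'a': 79, 'y': 20}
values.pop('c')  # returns 17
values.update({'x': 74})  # {'f': 8, 'z': 53, 'a': 79, 'y': 20, 'x': 74}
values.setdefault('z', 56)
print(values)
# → {'f': 8, 'z': 53, 'a': 79, 'y': 20, 'x': 74}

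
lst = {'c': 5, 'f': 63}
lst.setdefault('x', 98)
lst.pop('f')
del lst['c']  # {'x': 98}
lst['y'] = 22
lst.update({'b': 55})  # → {'x': 98, 'y': 22, 'b': 55}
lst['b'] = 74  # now {'x': 98, 'y': 22, 'b': 74}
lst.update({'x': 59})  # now {'x': 59, 'y': 22, 'b': 74}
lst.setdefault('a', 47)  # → 47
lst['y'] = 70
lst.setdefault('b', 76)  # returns 74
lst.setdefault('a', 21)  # 47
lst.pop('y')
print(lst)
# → {'x': 59, 'b': 74, 'a': 47}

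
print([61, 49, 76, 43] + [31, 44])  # [61, 49, 76, 43, 31, 44]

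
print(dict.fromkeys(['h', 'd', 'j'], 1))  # {'h': 1, 'd': 1, 'j': 1}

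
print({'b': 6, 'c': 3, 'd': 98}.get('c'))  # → 3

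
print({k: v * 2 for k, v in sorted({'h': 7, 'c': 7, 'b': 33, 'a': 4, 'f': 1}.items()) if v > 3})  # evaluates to {'a': 8, 'b': 66, 'c': 14, 'h': 14}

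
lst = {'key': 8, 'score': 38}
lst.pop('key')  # 8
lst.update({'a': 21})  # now {'score': 38, 'a': 21}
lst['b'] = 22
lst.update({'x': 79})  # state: {'score': 38, 'a': 21, 'b': 22, 'x': 79}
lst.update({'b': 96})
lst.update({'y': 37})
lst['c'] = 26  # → {'score': 38, 'a': 21, 'b': 96, 'x': 79, 'y': 37, 'c': 26}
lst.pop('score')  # 38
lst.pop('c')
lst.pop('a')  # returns 21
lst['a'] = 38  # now {'b': 96, 'x': 79, 'y': 37, 'a': 38}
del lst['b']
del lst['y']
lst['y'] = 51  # {'x': 79, 'a': 38, 'y': 51}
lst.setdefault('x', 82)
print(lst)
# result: {'x': 79, 'a': 38, 'y': 51}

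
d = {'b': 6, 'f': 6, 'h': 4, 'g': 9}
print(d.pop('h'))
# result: 4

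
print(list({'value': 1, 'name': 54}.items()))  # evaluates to [('value', 1), ('name', 54)]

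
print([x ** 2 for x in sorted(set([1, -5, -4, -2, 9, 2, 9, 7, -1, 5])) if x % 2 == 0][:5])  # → [16, 4, 4]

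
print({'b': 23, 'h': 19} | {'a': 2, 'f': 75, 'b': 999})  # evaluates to {'b': 999, 'h': 19, 'a': 2, 'f': 75}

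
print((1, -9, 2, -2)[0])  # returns 1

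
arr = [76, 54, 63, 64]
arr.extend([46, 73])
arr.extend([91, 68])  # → [76, 54, 63, 64, 46, 73, 91, 68]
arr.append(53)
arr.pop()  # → 53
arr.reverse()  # [68, 91, 73, 46, 64, 63, 54, 76]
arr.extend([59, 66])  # [68, 91, 73, 46, 64, 63, 54, 76, 59, 66]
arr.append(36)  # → [68, 91, 73, 46, 64, 63, 54, 76, 59, 66, 36]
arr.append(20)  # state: [68, 91, 73, 46, 64, 63, 54, 76, 59, 66, 36, 20]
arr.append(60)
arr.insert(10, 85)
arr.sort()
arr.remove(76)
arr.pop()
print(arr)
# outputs [20, 36, 46, 54, 59, 60, 63, 64, 66, 68, 73, 85]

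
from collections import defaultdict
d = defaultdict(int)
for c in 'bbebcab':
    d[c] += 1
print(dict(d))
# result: {'b': 4, 'e': 1, 'c': 1, 'a': 1}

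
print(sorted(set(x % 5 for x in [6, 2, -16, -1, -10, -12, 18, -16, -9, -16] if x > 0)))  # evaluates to [1, 2, 3]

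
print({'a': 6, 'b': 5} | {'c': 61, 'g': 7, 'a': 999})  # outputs {'a': 999, 'b': 5, 'c': 61, 'g': 7}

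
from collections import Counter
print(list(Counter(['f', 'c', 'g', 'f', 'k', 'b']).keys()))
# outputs ['f', 'c', 'g', 'k', 'b']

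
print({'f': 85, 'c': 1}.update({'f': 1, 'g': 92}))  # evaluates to None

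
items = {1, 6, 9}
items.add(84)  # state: {1, 6, 9, 84}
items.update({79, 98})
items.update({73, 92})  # {1, 6, 9, 73, 79, 84, 92, 98}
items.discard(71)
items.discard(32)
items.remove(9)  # {1, 6, 73, 79, 84, 92, 98}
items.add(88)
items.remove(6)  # {1, 73, 79, 84, 88, 92, 98}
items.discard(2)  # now {1, 73, 79, 84, 88, 92, 98}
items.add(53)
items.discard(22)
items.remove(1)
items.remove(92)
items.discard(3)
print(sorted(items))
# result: [53, 73, 79, 84, 88, 98]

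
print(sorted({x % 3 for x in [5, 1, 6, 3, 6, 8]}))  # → [0, 1, 2]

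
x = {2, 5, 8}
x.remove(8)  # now {2, 5}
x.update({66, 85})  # {2, 5, 66, 85}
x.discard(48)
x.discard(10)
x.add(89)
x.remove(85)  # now {2, 5, 66, 89}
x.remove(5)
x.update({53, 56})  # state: {2, 53, 56, 66, 89}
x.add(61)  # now {2, 53, 56, 61, 66, 89}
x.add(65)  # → {2, 53, 56, 61, 65, 66, 89}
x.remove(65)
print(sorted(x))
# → [2, 53, 56, 61, 66, 89]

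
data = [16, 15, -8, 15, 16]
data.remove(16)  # [15, -8, 15, 16]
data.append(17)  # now [15, -8, 15, 16, 17]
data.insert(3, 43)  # [15, -8, 15, 43, 16, 17]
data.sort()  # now [-8, 15, 15, 16, 17, 43]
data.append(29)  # [-8, 15, 15, 16, 17, 43, 29]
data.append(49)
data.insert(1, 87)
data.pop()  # 49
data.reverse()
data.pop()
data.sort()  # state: [15, 15, 16, 17, 29, 43, 87]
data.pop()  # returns 87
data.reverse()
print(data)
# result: [43, 29, 17, 16, 15, 15]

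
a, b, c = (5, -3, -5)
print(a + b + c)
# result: -3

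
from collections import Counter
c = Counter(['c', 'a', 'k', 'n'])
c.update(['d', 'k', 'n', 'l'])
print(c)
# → Counter({'k': 2, 'n': 2, 'c': 1, 'a': 1, 'd': 1, 'l': 1})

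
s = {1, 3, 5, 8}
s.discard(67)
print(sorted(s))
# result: [1, 3, 5, 8]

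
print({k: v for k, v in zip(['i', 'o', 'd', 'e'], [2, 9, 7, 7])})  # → {'i': 2, 'o': 9, 'd': 7, 'e': 7}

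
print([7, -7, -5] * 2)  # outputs [7, -7, -5, 7, -7, -5]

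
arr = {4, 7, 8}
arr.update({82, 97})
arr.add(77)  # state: {4, 7, 8, 77, 82, 97}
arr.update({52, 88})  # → {4, 7, 8, 52, 77, 82, 88, 97}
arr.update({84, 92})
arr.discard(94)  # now {4, 7, 8, 52, 77, 82, 84, 88, 92, 97}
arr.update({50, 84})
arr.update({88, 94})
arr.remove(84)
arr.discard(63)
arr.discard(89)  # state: {4, 7, 8, 50, 52, 77, 82, 88, 92, 94, 97}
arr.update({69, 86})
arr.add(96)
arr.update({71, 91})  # {4, 7, 8, 50, 52, 69, 71, 77, 82, 86, 88, 91, 92, 94, 96, 97}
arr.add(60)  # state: {4, 7, 8, 50, 52, 60, 69, 71, 77, 82, 86, 88, 91, 92, 94, 96, 97}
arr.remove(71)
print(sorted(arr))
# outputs [4, 7, 8, 50, 52, 60, 69, 77, 82, 86, 88, 91, 92, 94, 96, 97]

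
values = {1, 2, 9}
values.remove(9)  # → {1, 2}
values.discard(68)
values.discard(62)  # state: {1, 2}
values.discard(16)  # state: {1, 2}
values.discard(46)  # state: {1, 2}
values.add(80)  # {1, 2, 80}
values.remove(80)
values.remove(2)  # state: {1}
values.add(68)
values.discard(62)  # {1, 68}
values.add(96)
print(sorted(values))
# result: [1, 68, 96]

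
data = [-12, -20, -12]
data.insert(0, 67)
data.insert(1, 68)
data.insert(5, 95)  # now [67, 68, -12, -20, -12, 95]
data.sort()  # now [-20, -12, -12, 67, 68, 95]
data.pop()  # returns 95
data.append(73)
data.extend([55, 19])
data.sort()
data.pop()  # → 73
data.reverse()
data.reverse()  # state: [-20, -12, -12, 19, 55, 67, 68]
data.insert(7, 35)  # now [-20, -12, -12, 19, 55, 67, 68, 35]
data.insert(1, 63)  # [-20, 63, -12, -12, 19, 55, 67, 68, 35]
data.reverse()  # [35, 68, 67, 55, 19, -12, -12, 63, -20]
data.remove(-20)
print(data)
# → [35, 68, 67, 55, 19, -12, -12, 63]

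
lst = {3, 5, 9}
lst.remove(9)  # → {3, 5}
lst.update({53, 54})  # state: {3, 5, 53, 54}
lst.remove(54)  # {3, 5, 53}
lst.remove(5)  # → {3, 53}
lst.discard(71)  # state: {3, 53}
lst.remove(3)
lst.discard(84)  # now {53}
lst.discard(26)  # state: {53}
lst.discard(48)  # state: {53}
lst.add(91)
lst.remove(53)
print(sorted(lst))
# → [91]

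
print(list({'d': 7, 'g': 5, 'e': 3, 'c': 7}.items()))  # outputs [('d', 7), ('g', 5), ('e', 3), ('c', 7)]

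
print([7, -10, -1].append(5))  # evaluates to None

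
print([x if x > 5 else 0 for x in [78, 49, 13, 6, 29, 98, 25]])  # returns [78, 49, 13, 6, 29, 98, 25]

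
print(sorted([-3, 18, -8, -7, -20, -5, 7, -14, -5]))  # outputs [-20, -14, -8, -7, -5, -5, -3, 7, 18]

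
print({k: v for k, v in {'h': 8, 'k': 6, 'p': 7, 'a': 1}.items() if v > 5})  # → {'h': 8, 'k': 6, 'p': 7}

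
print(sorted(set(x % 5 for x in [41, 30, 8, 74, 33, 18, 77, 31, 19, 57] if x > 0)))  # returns [0, 1, 2, 3, 4]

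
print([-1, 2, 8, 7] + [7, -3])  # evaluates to [-1, 2, 8, 7, 7, -3]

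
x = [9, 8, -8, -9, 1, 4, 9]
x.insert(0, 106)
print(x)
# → [106, 9, 8, -8, -9, 1, 4, 9]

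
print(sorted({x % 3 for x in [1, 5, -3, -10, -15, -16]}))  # [0, 1, 2]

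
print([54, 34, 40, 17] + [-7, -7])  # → [54, 34, 40, 17, -7, -7]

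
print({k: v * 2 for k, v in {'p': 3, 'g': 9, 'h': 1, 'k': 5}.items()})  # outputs {'p': 6, 'g': 18, 'h': 2, 'k': 10}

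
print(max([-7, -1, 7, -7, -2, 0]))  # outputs 7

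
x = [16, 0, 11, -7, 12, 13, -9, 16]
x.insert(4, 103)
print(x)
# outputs [16, 0, 11, -7, 103, 12, 13, -9, 16]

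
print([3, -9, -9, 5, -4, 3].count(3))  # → 2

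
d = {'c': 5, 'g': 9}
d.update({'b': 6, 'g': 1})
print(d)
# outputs {'c': 5, 'g': 1, 'b': 6}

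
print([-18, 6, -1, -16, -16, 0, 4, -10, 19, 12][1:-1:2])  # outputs [6, -16, 0, -10]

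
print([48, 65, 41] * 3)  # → [48, 65, 41, 48, 65, 41, 48, 65, 41]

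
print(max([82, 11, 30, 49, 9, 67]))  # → 82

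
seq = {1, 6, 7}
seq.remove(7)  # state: {1, 6}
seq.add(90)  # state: {1, 6, 90}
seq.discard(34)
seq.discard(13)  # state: {1, 6, 90}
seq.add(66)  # {1, 6, 66, 90}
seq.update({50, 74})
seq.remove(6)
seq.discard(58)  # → {1, 50, 66, 74, 90}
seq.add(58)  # {1, 50, 58, 66, 74, 90}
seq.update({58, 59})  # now {1, 50, 58, 59, 66, 74, 90}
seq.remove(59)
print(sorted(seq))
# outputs [1, 50, 58, 66, 74, 90]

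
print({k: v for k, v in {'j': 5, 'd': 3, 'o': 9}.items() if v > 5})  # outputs {'o': 9}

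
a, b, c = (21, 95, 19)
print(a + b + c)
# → 135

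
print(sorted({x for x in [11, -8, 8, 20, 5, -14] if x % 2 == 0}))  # [-14, -8, 8, 20]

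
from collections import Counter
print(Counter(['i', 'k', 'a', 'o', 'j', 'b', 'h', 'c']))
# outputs Counter({'i': 1, 'k': 1, 'a': 1, 'o': 1, 'j': 1, 'b': 1, 'h': 1, 'c': 1})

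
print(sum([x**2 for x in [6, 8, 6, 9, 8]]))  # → 281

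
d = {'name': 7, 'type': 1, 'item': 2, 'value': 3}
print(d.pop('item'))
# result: 2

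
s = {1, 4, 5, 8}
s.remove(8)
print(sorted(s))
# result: [1, 4, 5]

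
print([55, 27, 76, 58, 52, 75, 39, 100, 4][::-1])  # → [4, 100, 39, 75, 52, 58, 76, 27, 55]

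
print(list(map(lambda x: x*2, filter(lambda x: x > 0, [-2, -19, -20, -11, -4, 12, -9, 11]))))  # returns [24, 22]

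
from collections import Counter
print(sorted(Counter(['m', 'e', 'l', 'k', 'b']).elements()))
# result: ['b', 'e', 'k', 'l', 'm']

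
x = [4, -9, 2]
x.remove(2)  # [4, -9]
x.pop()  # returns -9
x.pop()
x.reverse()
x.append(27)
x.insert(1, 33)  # [27, 33]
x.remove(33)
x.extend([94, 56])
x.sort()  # [27, 56, 94]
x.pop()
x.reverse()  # [56, 27]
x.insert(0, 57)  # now [57, 56, 27]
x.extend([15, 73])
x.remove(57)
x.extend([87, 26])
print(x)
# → [56, 27, 15, 73, 87, 26]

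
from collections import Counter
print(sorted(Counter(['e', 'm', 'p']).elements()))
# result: ['e', 'm', 'p']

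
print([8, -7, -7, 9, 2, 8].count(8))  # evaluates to 2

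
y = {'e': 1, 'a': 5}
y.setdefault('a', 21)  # 5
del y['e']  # {'a': 5}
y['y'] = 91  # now {'a': 5, 'y': 91}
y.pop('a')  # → 5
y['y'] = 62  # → {'y': 62}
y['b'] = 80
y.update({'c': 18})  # {'y': 62, 'b': 80, 'c': 18}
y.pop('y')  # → 62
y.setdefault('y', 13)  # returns 13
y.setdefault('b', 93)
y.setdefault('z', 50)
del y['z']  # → {'b': 80, 'c': 18, 'y': 13}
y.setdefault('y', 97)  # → 13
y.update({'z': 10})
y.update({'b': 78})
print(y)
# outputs {'b': 78, 'c': 18, 'y': 13, 'z': 10}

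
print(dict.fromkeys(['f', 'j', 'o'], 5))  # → {'f': 5, 'j': 5, 'o': 5}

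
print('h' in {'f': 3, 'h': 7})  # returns True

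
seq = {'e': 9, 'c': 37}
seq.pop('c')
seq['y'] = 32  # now {'e': 9, 'y': 32}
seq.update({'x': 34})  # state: {'e': 9, 'y': 32, 'x': 34}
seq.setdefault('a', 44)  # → 44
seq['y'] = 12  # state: {'e': 9, 'y': 12, 'x': 34, 'a': 44}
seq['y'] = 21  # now {'e': 9, 'y': 21, 'x': 34, 'a': 44}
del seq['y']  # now {'e': 9, 'x': 34, 'a': 44}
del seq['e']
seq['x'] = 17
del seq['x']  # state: {'a': 44}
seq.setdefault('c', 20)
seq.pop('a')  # 44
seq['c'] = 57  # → {'c': 57}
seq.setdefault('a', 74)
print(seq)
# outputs {'c': 57, 'a': 74}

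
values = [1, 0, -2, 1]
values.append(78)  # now [1, 0, -2, 1, 78]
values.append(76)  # [1, 0, -2, 1, 78, 76]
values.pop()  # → 76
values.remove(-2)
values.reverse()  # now [78, 1, 0, 1]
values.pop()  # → 1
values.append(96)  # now [78, 1, 0, 96]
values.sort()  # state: [0, 1, 78, 96]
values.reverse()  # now [96, 78, 1, 0]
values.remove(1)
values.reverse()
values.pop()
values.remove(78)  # [0]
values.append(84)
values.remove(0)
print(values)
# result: [84]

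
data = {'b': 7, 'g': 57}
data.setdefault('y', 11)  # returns 11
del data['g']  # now {'b': 7, 'y': 11}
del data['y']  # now {'b': 7}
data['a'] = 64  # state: {'b': 7, 'a': 64}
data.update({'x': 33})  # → {'b': 7, 'a': 64, 'x': 33}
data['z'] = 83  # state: {'b': 7, 'a': 64, 'x': 33, 'z': 83}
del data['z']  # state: {'b': 7, 'a': 64, 'x': 33}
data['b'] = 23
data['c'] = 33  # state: {'b': 23, 'a': 64, 'x': 33, 'c': 33}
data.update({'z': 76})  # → {'b': 23, 'a': 64, 'x': 33, 'c': 33, 'z': 76}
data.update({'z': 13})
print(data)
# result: {'b': 23, 'a': 64, 'x': 33, 'c': 33, 'z': 13}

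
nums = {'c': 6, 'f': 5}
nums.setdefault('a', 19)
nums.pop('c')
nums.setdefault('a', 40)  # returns 19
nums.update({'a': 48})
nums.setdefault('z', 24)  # 24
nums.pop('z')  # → 24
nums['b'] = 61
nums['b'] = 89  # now {'f': 5, 'a': 48, 'b': 89}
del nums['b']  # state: {'f': 5, 'a': 48}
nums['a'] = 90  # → {'f': 5, 'a': 90}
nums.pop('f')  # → 5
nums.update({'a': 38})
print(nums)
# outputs {'a': 38}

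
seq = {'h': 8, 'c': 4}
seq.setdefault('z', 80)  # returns 80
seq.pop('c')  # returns 4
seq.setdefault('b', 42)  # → 42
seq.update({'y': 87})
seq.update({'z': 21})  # {'h': 8, 'z': 21, 'b': 42, 'y': 87}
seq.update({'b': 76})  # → {'h': 8, 'z': 21, 'b': 76, 'y': 87}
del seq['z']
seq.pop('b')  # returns 76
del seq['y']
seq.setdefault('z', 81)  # 81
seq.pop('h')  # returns 8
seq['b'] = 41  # {'z': 81, 'b': 41}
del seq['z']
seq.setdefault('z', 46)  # 46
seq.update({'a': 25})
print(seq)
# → {'b': 41, 'z': 46, 'a': 25}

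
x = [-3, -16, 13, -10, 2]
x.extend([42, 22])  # [-3, -16, 13, -10, 2, 42, 22]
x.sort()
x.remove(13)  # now [-16, -10, -3, 2, 22, 42]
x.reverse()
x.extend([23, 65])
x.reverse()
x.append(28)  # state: [65, 23, -16, -10, -3, 2, 22, 42, 28]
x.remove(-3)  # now [65, 23, -16, -10, 2, 22, 42, 28]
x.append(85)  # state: [65, 23, -16, -10, 2, 22, 42, 28, 85]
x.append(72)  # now [65, 23, -16, -10, 2, 22, 42, 28, 85, 72]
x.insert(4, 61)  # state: [65, 23, -16, -10, 61, 2, 22, 42, 28, 85, 72]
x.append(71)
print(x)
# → [65, 23, -16, -10, 61, 2, 22, 42, 28, 85, 72, 71]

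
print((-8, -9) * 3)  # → (-8, -9, -8, -9, -8, -9)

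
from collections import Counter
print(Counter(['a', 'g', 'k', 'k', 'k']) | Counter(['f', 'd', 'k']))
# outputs Counter({'k': 3, 'a': 1, 'g': 1, 'f': 1, 'd': 1})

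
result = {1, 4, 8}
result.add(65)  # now {1, 4, 8, 65}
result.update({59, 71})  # {1, 4, 8, 59, 65, 71}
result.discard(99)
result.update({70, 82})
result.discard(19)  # {1, 4, 8, 59, 65, 70, 71, 82}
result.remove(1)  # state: {4, 8, 59, 65, 70, 71, 82}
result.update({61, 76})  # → {4, 8, 59, 61, 65, 70, 71, 76, 82}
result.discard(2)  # {4, 8, 59, 61, 65, 70, 71, 76, 82}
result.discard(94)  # {4, 8, 59, 61, 65, 70, 71, 76, 82}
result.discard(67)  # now {4, 8, 59, 61, 65, 70, 71, 76, 82}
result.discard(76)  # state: {4, 8, 59, 61, 65, 70, 71, 82}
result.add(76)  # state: {4, 8, 59, 61, 65, 70, 71, 76, 82}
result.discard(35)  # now {4, 8, 59, 61, 65, 70, 71, 76, 82}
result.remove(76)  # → {4, 8, 59, 61, 65, 70, 71, 82}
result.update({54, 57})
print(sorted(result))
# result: [4, 8, 54, 57, 59, 61, 65, 70, 71, 82]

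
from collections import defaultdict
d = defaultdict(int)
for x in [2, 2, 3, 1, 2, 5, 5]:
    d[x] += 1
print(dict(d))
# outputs {2: 3, 3: 1, 1: 1, 5: 2}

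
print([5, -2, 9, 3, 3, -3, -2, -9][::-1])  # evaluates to [-9, -2, -3, 3, 3, 9, -2, 5]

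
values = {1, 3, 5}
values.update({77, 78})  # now {1, 3, 5, 77, 78}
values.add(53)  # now {1, 3, 5, 53, 77, 78}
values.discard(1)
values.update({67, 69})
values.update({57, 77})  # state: {3, 5, 53, 57, 67, 69, 77, 78}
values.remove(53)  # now {3, 5, 57, 67, 69, 77, 78}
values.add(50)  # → {3, 5, 50, 57, 67, 69, 77, 78}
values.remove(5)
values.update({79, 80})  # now {3, 50, 57, 67, 69, 77, 78, 79, 80}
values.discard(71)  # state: {3, 50, 57, 67, 69, 77, 78, 79, 80}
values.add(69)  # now {3, 50, 57, 67, 69, 77, 78, 79, 80}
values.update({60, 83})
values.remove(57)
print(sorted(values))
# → [3, 50, 60, 67, 69, 77, 78, 79, 80, 83]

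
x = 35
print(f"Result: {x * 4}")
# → Result: 140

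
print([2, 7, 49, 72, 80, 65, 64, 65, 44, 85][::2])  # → [2, 49, 80, 64, 44]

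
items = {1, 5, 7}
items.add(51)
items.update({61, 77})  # {1, 5, 7, 51, 61, 77}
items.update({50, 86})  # {1, 5, 7, 50, 51, 61, 77, 86}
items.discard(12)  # {1, 5, 7, 50, 51, 61, 77, 86}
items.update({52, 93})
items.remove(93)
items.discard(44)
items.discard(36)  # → {1, 5, 7, 50, 51, 52, 61, 77, 86}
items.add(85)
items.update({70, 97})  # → {1, 5, 7, 50, 51, 52, 61, 70, 77, 85, 86, 97}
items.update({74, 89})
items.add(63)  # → {1, 5, 7, 50, 51, 52, 61, 63, 70, 74, 77, 85, 86, 89, 97}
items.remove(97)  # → {1, 5, 7, 50, 51, 52, 61, 63, 70, 74, 77, 85, 86, 89}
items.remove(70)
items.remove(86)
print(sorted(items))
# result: [1, 5, 7, 50, 51, 52, 61, 63, 74, 77, 85, 89]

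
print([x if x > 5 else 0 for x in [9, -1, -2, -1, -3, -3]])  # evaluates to [9, 0, 0, 0, 0, 0]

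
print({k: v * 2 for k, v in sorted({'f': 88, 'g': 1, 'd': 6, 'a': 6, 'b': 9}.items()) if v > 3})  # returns {'a': 12, 'b': 18, 'd': 12, 'f': 176}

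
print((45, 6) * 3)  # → (45, 6, 45, 6, 45, 6)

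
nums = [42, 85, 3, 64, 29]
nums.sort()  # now [3, 29, 42, 64, 85]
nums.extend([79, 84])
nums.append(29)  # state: [3, 29, 42, 64, 85, 79, 84, 29]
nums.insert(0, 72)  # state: [72, 3, 29, 42, 64, 85, 79, 84, 29]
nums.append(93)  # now [72, 3, 29, 42, 64, 85, 79, 84, 29, 93]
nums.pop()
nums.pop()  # 29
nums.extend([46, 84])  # [72, 3, 29, 42, 64, 85, 79, 84, 46, 84]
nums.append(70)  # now [72, 3, 29, 42, 64, 85, 79, 84, 46, 84, 70]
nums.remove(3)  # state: [72, 29, 42, 64, 85, 79, 84, 46, 84, 70]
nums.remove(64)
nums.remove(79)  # [72, 29, 42, 85, 84, 46, 84, 70]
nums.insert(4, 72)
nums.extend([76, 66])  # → [72, 29, 42, 85, 72, 84, 46, 84, 70, 76, 66]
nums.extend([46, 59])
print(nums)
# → [72, 29, 42, 85, 72, 84, 46, 84, 70, 76, 66, 46, 59]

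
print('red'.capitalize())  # Red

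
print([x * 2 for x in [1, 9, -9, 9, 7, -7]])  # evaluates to [2, 18, -18, 18, 14, -14]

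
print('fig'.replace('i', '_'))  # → f_g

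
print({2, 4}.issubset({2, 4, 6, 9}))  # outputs True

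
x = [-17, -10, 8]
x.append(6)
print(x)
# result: [-17, -10, 8, 6]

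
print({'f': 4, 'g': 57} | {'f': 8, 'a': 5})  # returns {'f': 8, 'g': 57, 'a': 5}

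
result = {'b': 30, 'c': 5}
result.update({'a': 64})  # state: {'b': 30, 'c': 5, 'a': 64}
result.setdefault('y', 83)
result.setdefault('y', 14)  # 83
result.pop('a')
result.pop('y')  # 83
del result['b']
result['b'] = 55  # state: {'c': 5, 'b': 55}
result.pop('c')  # 5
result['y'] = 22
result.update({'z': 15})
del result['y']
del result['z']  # {'b': 55}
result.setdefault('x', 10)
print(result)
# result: {'b': 55, 'x': 10}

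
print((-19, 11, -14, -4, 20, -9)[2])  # -14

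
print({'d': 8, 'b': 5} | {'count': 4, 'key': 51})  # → {'d': 8, 'b': 5, 'count': 4, 'key': 51}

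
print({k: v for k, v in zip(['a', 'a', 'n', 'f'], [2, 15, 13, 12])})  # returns {'a': 15, 'n': 13, 'f': 12}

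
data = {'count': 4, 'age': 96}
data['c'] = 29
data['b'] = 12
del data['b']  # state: {'count': 4, 'age': 96, 'c': 29}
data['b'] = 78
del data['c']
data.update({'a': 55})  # {'count': 4, 'age': 96, 'b': 78, 'a': 55}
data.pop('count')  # 4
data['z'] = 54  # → {'age': 96, 'b': 78, 'a': 55, 'z': 54}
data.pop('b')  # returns 78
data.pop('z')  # 54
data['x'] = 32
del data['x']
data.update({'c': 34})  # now {'age': 96, 'a': 55, 'c': 34}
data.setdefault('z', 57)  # 57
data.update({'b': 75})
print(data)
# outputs {'age': 96, 'a': 55, 'c': 34, 'z': 57, 'b': 75}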